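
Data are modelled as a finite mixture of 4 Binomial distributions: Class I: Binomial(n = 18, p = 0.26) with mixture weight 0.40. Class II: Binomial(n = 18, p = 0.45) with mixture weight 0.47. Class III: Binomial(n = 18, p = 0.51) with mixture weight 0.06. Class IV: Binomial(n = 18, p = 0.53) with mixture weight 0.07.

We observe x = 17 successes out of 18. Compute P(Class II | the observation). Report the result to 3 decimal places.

Apply Bayes' rule: the posterior for each component is proportional to its prior times its likelihood at x.
Evaluate each component's likelihood at the observed value:
  p_I = 1.51026e-09
  p_II = 1.25964e-05
  p_III = 9.4224e-05
  p_IV = 0.000173804
Weight by the priors:
  π_I·p_I = 0.40 × 1.51026e-09 = 6.04103e-10
  π_II·p_II = 0.47 × 1.25964e-05 = 5.92033e-06
  π_III·p_III = 0.06 × 9.4224e-05 = 5.65344e-06
  π_IV·p_IV = 0.07 × 0.000173804 = 1.21663e-05
Sum: 6.04103e-10 + 5.92033e-06 + 5.65344e-06 + 1.21663e-05 = 2.37407e-05
P(Class II | data) ≈ 0.249

0.249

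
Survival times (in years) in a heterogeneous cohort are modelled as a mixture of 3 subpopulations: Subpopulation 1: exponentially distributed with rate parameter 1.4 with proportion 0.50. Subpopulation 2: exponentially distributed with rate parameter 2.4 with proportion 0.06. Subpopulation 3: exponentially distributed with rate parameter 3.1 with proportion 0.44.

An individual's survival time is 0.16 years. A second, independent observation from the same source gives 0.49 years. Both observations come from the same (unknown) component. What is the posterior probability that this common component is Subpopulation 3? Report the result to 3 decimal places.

P(component k | x) = π_k·f_k(x) / marginal(x), where marginal(x) = Σ_j π_j·f_j(x).
Since both observations come from the same component, the likelihood for component k is f_k(x₁)·f_k(x₂).
  p_1 = [1.4·e^(−1.4·0.16) = 1.4·e^(−0.2240) = 1.11904] × [0.705021] = 0.788947
  p_2 = [2.4·e^(−2.4·0.16) = 2.4·e^(−0.3840) = 1.63472] × [0.740425] = 1.21038
  p_3 = [3.1·e^(−3.1·0.16) = 3.1·e^(−0.4960) = 1.88778] × [0.678685] = 1.28121
Unnormalised posteriors:
  π_1·p_1 = 0.50 × 0.788947 = 0.394474
  π_2·p_2 = 0.06 × 1.21038 = 0.072623
  π_3·p_3 = 0.44 × 1.28121 = 0.563732
Denominator: 0.394474 + 0.072623 + 0.563732 = 1.03083
P(Subpopulation 3 | x₁, x₂) = 0.563732 / 1.03083 ≈ 0.547

0.547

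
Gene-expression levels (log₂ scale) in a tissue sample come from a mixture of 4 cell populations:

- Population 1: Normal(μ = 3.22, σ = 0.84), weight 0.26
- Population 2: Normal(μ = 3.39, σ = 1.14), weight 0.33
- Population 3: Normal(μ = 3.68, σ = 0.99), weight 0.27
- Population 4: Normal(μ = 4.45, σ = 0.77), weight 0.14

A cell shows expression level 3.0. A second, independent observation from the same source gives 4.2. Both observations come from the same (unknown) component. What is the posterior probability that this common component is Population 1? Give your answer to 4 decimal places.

0.3035

P(component k | x) = π_k·f_k(x) / marginal(x), where marginal(x) = Σ_j π_j·f_j(x).
Since both observations come from the same component, the likelihood for component k is f_k(x₁)·f_k(x₂).
  L_1 = [(1/(0.84·√(2π)))·exp(−(3.0−3.22)²/(2·0.84²)) = 0.474931·exp(-0.03430) = 0.458919] × [0.240475] = 0.110358
  L_2 = [(1/(1.14·√(2π)))·exp(−(3.0−3.39)²/(2·1.14²)) = 0.349949·exp(-0.05852) = 0.330059] × [0.271881] = 0.0897367
  L_3 = [(1/(0.99·√(2π)))·exp(−(3.0−3.68)²/(2·0.99²)) = 0.402972·exp(-0.23589) = 0.318293] × [0.351048] = 0.111736
  L_4 = [(1/(0.77·√(2π)))·exp(−(3.0−4.45)²/(2·0.77²)) = 0.518107·exp(-1.77306) = 0.0879807] × [0.491506] = 0.043243
Unnormalised posteriors:
  π_1·L_1 = 0.26 × 0.110358 = 0.0286932
  π_2·L_2 = 0.33 × 0.0897367 = 0.0296131
  π_3·L_3 = 0.27 × 0.111736 = 0.0301687
  π_4·L_4 = 0.14 × 0.043243 = 0.00605402
Normaliser: 0.0286932 + 0.0296131 + 0.0301687 + 0.00605402 = 0.094529
Responsibility of Population 1: 0.0286932 / 0.094529 ≈ 0.3035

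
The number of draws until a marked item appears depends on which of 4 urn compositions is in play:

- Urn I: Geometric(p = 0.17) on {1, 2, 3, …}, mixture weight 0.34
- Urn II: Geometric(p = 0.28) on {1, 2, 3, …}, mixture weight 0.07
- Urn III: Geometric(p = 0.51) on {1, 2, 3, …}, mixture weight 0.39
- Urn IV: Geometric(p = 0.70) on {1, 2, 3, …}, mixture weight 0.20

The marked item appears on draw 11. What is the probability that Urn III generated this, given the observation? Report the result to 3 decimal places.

By Bayes' theorem, P(k | x) = π_k f_k(x) / Σ_j π_j f_j(x).
Component likelihoods at x = 11:
  L_I = 0.17·(1−0.17)^10 = 0.17·0.15516 = 0.0263773
  L_II = 0.28·(1−0.28)^10 = 0.28·0.0374391 = 0.0104829
  L_III = 0.51·(1−0.51)^10 = 0.51·0.000797923 = 0.000406941
  L_IV = 0.70·(1−0.70)^10 = 0.70·5.9049e-06 = 4.13343e-06
Multiply by the mixture weights:
  π_I·L_I = 0.34 × 0.0263773 = 0.00896827
  π_II·L_II = 0.07 × 0.0104829 = 0.000733806
  π_III·L_III = 0.39 × 0.000406941 = 0.000158707
  π_IV·L_IV = 0.20 × 4.13343e-06 = 8.26686e-07
Evidence: 0.00896827 + 0.000733806 + 0.000158707 + 8.26686e-07 = 0.00986161
Responsibility of Urn III: 0.000158707 / 0.00986161 ≈ 0.016

0.016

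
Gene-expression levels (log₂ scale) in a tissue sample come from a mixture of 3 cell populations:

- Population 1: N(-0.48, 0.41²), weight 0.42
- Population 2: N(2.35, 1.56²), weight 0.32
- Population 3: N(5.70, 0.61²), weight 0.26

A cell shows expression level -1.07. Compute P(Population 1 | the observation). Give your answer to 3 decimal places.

By Bayes' theorem, P(k | x) = π_k f_k(x) / Σ_j π_j f_j(x).
Normal densities:
  f_1 = (1/(0.41·√(2π)))·exp(−(-1.07−-0.48)²/(2·0.41²)) = 0.973030·exp(-1.03540) = 0.345509
  f_2 = (1/(1.56·√(2π)))·exp(−(-1.07−2.35)²/(2·1.56²)) = 0.255732·exp(-2.40311) = 0.0231275
  f_3 = (1/(0.61·√(2π)))·exp(−(-1.07−5.70)²/(2·0.61²)) = 0.654004·exp(-61.58680) = 1.17158e-27
Weight by the priors:
  π_1·f_1 = 0.42 × 0.345509 = 0.145114
  π_2·f_2 = 0.32 × 0.0231275 = 0.00740082
  π_3·f_3 = 0.26 × 1.17158e-27 = 3.0461e-28
Evidence: 0.145114 + 0.00740082 + 3.0461e-28 = 0.152515
Responsibility of Population 1: 0.145114 / 0.152515 ≈ 0.951

0.951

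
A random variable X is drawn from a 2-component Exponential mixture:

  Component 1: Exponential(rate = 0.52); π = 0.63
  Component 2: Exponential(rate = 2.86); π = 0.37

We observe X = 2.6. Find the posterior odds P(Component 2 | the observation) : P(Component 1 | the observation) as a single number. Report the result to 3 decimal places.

Only the two components matter; the odds are (P(Z=i) f_i(x)) / (P(Z=j) f_j(x)).
Component likelihoods at x = 2.6:
  f_1 = 0.52·e^(−0.52·2.6) = 0.52·e^(−1.3520) = 0.134536
  f_2 = 2.86·e^(−2.86·2.6) = 2.86·e^(−7.4360) = 0.00168637
0.000623956 / 0.0847574 ≈ 0.007

0.007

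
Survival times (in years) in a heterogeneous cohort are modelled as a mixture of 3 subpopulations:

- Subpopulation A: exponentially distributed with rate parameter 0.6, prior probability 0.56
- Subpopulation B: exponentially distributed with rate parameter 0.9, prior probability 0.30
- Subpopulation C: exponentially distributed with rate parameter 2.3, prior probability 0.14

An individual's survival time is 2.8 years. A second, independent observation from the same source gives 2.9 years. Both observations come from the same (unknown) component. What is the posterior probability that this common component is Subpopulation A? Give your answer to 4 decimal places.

P(component k | x) = w_k·f_k(x) / marginal(x), where marginal(x) = Σ_j w_j·f_j(x).
Since both observations come from the same component, the likelihood for component k is f_k(x₁)·f_k(x₂).
  L_A = [0.6·e^(−0.6·2.8) = 0.6·e^(−1.6800) = 0.111824] × [0.105312] = 0.0117765
  L_B = [0.9·e^(−0.9·2.8) = 0.9·e^(−2.5200) = 0.0724136] × [0.0661811] = 0.00479241
  L_C = [2.3·e^(−2.3·2.8) = 2.3·e^(−6.4400) = 0.00367174] × [0.00291732] = 1.07116e-05
Multiply by the mixture weights:
  w_A·L_A = 0.56 × 0.0117765 = 0.00659483
  w_B·L_B = 0.30 × 0.00479241 = 0.00143772
  w_C·L_C = 0.14 × 1.07116e-05 = 1.49963e-06
Marginal: 0.00659483 + 0.00143772 + 1.49963e-06 = 0.00803405
P(Subpopulation A | x₁,x₂) = 0.00659483 / 0.00803405 ≈ 0.8209

0.8209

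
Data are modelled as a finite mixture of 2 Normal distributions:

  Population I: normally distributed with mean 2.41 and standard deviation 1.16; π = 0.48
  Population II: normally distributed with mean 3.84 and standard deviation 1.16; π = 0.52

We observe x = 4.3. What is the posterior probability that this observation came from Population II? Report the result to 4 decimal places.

0.7906

By Bayes' theorem, P(k | x) = π_k f_k(x) / Σ_j π_j f_j(x).
Component likelihoods at x = 4.3:
  p_I = (1/(1.16·√(2π)))·exp(−(4.3−2.41)²/(2·1.16²)) = 0.343916·exp(-1.32733) = 0.0912014
  p_II = (1/(1.16·√(2π)))·exp(−(4.3−3.84)²/(2·1.16²)) = 0.343916·exp(-0.07863) = 0.317911
Multiply by the mixture weights:
  π_I·p_I = 0.48 × 0.0912014 = 0.0437767
  π_II·p_II = 0.52 × 0.317911 = 0.165313
Normaliser: 0.0437767 + 0.165313 = 0.20909
P(Population II | x) = 0.165313 / 0.20909 ≈ 0.7906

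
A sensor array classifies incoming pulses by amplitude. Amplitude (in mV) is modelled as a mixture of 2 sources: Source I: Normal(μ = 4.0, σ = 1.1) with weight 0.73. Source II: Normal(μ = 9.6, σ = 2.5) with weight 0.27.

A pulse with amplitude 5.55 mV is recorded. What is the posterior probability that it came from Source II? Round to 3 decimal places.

Apply Bayes' rule: the posterior for each component is proportional to its prior times its likelihood at x.
Component likelihoods at x = 5.55 mV:
  p_I = 0.134389
  p_II = 0.0429624
Multiply by the mixture weights:
  P(Z=I)·p_I = 0.73 × 0.134389 = 0.0981039
  P(Z=II)·p_II = 0.27 × 0.0429624 = 0.0115999
Normaliser: 0.0981039 + 0.0115999 = 0.109704
P(Source II | x) = 0.0115999 / 0.109704 ≈ 0.106

0.106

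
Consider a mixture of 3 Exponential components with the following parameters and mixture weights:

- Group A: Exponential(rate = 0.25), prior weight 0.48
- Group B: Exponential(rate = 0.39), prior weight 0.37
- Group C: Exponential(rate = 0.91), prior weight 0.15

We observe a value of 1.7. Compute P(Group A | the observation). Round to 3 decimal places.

0.431

Apply Bayes' rule: the posterior for each component is proportional to its prior times its likelihood at x.
Exponential densities:
  L_A = 0.25·e^(−0.25·1.7) = 0.25·e^(−0.4250) = 0.163442
  L_B = 0.39·e^(−0.39·1.7) = 0.39·e^(−0.6630) = 0.200968
  L_C = 0.91·e^(−0.91·1.7) = 0.91·e^(−1.5470) = 0.193726
Unnormalised posteriors:
  π_A·L_A = 0.48 × 0.163442 = 0.0784524
  π_B·L_B = 0.37 × 0.200968 = 0.0743582
  π_C·L_C = 0.15 × 0.193726 = 0.0290589
Marginal: 0.0784524 + 0.0743582 + 0.0290589 = 0.18187
So the posterior for Group A is 0.0784524 / 0.18187 ≈ 0.431.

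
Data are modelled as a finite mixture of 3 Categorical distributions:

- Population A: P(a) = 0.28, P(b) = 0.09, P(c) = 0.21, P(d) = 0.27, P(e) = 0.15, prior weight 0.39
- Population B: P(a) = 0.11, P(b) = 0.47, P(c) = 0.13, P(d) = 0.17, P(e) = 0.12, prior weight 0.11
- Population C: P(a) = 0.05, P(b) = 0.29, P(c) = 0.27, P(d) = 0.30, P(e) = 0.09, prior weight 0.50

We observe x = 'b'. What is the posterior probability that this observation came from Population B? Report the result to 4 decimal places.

0.2230

P(component k | x) = w_k·f_k(x) / marginal(x), where marginal(x) = Σ_j w_j·f_j(x).
Evaluate each component's likelihood at the observed value:
  L_A = 0.09
  L_B = 0.47
  L_C = 0.29
Unnormalised posteriors:
  w_A·L_A = 0.39 × 0.09 = 0.0351
  w_B·L_B = 0.11 × 0.47 = 0.0517
  w_C·L_C = 0.50 × 0.29 = 0.145
Evidence: 0.0351 + 0.0517 + 0.145 = 0.2318
Responsibility of Population B: 0.0517 / 0.2318 ≈ 0.2230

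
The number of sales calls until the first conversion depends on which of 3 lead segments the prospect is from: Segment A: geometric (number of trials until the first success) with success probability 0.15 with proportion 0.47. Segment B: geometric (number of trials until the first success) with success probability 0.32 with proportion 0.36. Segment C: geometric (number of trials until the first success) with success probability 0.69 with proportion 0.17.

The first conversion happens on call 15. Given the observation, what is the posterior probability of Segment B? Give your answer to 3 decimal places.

P(component k | x) = P(Z=k)·f_k(x) / marginal(x), where marginal(x) = Σ_j P(Z=j)·f_j(x).
Component likelihoods at x = 15:
  f_A = 0.15·(1−0.15)^14 = 0.15·0.10277 = 0.0154155
  f_B = 0.32·(1−0.32)^14 = 0.32·0.00451986 = 0.00144635
  f_C = 0.69·(1−0.69)^14 = 0.69·7.56944e-08 = 5.22291e-08
Prior × likelihood for each component:
  P(Z=A)·f_A = 0.47 × 0.0154155 = 0.00724526
  P(Z=B)·f_B = 0.36 × 0.00144635 = 0.000520688
  P(Z=C)·f_C = 0.17 × 5.22291e-08 = 8.87895e-09
Denominator: 0.00724526 + 0.000520688 + 8.87895e-09 = 0.00776596
Responsibility of Segment B: 0.000520688 / 0.00776596 ≈ 0.067

0.067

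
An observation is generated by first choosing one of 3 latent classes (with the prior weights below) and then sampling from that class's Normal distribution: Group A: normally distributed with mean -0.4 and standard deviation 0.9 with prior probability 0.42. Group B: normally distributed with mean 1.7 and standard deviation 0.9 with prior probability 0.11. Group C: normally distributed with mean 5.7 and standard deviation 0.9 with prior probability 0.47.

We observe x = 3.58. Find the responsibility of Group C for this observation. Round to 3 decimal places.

Apply Bayes' rule: the posterior for each component is proportional to its prior times its likelihood at x.
Normal densities:
  L_A = (1/(0.9·√(2π)))·exp(−(3.58−-0.4)²/(2·0.9²)) = 0.443269·exp(-9.77802) = 2.51261e-05
  L_B = (1/(0.9·√(2π)))·exp(−(3.58−1.7)²/(2·0.9²)) = 0.443269·exp(-2.18173) = 0.0500213
  L_C = (1/(0.9·√(2π)))·exp(−(3.58−5.7)²/(2·0.9²)) = 0.443269·exp(-2.77432) = 0.0276564
Weight by the priors:
  P(Z=A)·L_A = 0.42 × 2.51261e-05 = 1.0553e-05
  P(Z=B)·L_B = 0.11 × 0.0500213 = 0.00550234
  P(Z=C)·L_C = 0.47 × 0.0276564 = 0.0129985
Evidence: 1.0553e-05 + 0.00550234 + 0.0129985 = 0.0185114
Responsibility of Group C: 0.0129985 / 0.0185114 ≈ 0.702

0.702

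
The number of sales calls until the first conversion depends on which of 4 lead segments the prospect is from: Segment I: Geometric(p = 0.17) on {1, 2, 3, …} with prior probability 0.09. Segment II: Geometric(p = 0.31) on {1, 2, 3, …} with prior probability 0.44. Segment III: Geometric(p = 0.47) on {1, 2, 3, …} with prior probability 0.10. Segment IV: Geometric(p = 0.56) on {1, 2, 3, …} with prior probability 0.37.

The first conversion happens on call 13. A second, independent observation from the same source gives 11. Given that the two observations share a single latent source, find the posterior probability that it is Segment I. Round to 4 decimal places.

By Bayes' theorem, P(k | x) = P(Z=k) f_k(x) / Σ_j P(Z=j) f_j(x).
Since both observations come from the same component, the likelihood for component k is f_k(x₁)·f_k(x₂).
  p_I = [0.0181713] × [0.0263773] = 0.000479309
  p_II = [0.00361036] × [0.0075832] = 2.73781e-05
  p_III = [0.000230892] × [0.000821971] = 1.89786e-07
  p_IV = [2.94863e-05] × [0.000152305] = 4.49092e-09
Unnormalised posteriors:
  P(Z=I)·p_I = 0.09 × 0.000479309 = 4.31378e-05
  P(Z=II)·p_II = 0.44 × 2.73781e-05 = 1.20464e-05
  P(Z=III)·p_III = 0.10 × 1.89786e-07 = 1.89786e-08
  P(Z=IV)·p_IV = 0.37 × 4.49092e-09 = 1.66164e-09
Normaliser: 4.31378e-05 + 1.20464e-05 + 1.89786e-08 + 1.66164e-09 = 5.52048e-05
Responsibility of Segment I: 4.31378e-05 / 5.52048e-05 ≈ 0.7814

0.7814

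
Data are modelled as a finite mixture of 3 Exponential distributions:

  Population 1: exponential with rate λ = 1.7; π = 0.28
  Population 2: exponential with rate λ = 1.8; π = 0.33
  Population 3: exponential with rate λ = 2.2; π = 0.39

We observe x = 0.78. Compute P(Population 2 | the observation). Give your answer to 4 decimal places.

By Bayes' theorem, P(k | x) = w_k f_k(x) / Σ_j w_j f_j(x).
Exponential densities:
  p_1 = 1.7·e^(−1.7·0.78) = 1.7·e^(−1.3260) = 0.451413
  p_2 = 1.8·e^(−1.8·0.78) = 1.8·e^(−1.4040) = 0.442103
  p_3 = 2.2·e^(−2.2·0.78) = 2.2·e^(−1.7160) = 0.395524
Weight by the priors:
  w_1·p_1 = 0.28 × 0.451413 = 0.126396
  w_2·p_2 = 0.33 × 0.442103 = 0.145894
  w_3·p_3 = 0.39 × 0.395524 = 0.154255
Sum: 0.126396 + 0.145894 + 0.154255 = 0.426544
Responsibility of Population 2: 0.145894 / 0.426544 ≈ 0.3420

0.3420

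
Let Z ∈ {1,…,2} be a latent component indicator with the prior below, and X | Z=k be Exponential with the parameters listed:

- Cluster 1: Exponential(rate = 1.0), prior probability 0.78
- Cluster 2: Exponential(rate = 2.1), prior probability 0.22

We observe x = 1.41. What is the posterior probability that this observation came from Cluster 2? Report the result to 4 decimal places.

0.1116

Posterior ∝ prior × likelihood, so P(k | x) ∝ P(Z=k) f_k(x); normalise over all components.
Exponential densities:
  p_1 = 1.0·e^(−1.0·1.41) = 1.0·e^(−1.4100) = 0.244143
  p_2 = 2.1·e^(−2.1·1.41) = 2.1·e^(−2.9610) = 0.108711
Multiply by the mixture weights:
  P(Z=1)·p_1 = 0.78 × 0.244143 = 0.190432
  P(Z=2)·p_2 = 0.22 × 0.108711 = 0.0239164
Denominator: 0.190432 + 0.0239164 = 0.214348
So the posterior for Cluster 2 is 0.0239164 / 0.214348 ≈ 0.1116.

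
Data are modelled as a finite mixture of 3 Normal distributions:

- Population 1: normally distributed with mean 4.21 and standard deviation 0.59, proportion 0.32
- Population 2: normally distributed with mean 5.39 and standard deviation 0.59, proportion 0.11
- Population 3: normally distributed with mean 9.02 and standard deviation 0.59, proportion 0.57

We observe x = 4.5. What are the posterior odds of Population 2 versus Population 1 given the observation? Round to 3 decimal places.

0.124

Only the two components matter; the odds are (π_i f_i(x)) / (π_j f_j(x)).
Evaluate each component's likelihood at the observed value:
  p_1 = (1/(0.59·√(2π)))·exp(−(4.5−4.21)²/(2·0.59²)) = 0.676173·exp(-0.12080) = 0.599233
  p_2 = (1/(0.59·√(2π)))·exp(−(4.5−5.39)²/(2·0.59²)) = 0.676173·exp(-1.13775) = 0.216741
  p_3 = (1/(0.59·√(2π)))·exp(−(4.5−9.02)²/(2·0.59²)) = 0.676173·exp(-29.34559) = 1.21739e-13
Posterior odds = (π_2·p_2) / (π_1·p_1) = (0.11·0.216741) / (0.32·0.599233) = 0.0238415 / 0.191755 ≈ 0.124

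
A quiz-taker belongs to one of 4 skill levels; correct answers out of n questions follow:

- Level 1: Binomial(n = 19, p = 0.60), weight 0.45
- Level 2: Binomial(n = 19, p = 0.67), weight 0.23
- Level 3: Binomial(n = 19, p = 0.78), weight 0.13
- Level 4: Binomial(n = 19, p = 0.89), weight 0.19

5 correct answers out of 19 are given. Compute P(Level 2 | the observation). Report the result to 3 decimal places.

By Bayes' theorem, P(k | x) = P(Z=k) f_k(x) / Σ_j P(Z=j) f_j(x).
Binomial probabilities:
  L_1 = 0.00242718
  L_2 = 0.000285151
  L_3 = 2.08879e-06
  L_4 = 2.46577e-10
Multiply by the mixture weights:
  P(Z=1)·L_1 = 0.45 × 0.00242718 = 0.00109223
  P(Z=2)·L_2 = 0.23 × 0.000285151 = 6.55846e-05
  P(Z=3)·L_3 = 0.13 × 2.08879e-06 = 2.71543e-07
  P(Z=4)·L_4 = 0.19 × 2.46577e-10 = 4.68496e-11
Sum: 0.00109223 + 6.55846e-05 + 2.71543e-07 + 4.68496e-11 = 0.00115809
P(Level 2 | data) ≈ 0.057

0.057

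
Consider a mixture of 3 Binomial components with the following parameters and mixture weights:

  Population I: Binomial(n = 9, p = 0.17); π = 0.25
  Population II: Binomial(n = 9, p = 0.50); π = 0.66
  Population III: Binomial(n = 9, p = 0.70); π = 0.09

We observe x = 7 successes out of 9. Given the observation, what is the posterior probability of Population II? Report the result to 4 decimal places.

0.6587

Apply Bayes' rule: the posterior for each component is proportional to its prior times its likelihood at x.
Component likelihoods at x = 7 successes out of 9:
  p_I = 0.000101766
  p_II = 0.0703125
  p_III = 0.266828
Unnormalised posteriors:
  P(Z=I)·p_I = 0.25 × 0.000101766 = 2.54414e-05
  P(Z=II)·p_II = 0.66 × 0.0703125 = 0.0464063
  P(Z=III)·p_III = 0.09 × 0.266828 = 0.0240145
Marginal: 2.54414e-05 + 0.0464063 + 0.0240145 = 0.0704462
P(Population II | data) ≈ 0.6587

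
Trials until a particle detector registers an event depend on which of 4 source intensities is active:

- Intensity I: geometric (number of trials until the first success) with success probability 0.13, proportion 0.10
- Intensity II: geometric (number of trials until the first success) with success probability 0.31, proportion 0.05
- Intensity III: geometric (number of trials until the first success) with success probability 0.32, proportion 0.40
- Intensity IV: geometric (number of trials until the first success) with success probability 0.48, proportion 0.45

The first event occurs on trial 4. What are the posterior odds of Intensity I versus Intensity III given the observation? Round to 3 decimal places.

Only the two components matter; the odds are (π_i f_i(x)) / (π_j f_j(x)).
Geometric probabilities:
  f_I = 0.13·(1−0.13)^3 = 0.13·0.658503 = 0.0856054
  f_II = 0.31·(1−0.31)^3 = 0.31·0.328509 = 0.101838
  f_III = 0.32·(1−0.32)^3 = 0.32·0.314432 = 0.100618
  f_IV = 0.48·(1−0.48)^3 = 0.48·0.140608 = 0.0674918
0.00856054 / 0.0402473 ≈ 0.213

0.213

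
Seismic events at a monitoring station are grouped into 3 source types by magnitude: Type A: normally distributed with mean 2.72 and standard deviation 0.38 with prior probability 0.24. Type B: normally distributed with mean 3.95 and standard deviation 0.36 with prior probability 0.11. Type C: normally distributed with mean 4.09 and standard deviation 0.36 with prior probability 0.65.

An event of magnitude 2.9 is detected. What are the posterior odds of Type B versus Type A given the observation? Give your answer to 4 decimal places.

The posterior odds equal the prior odds times the likelihood ratio: (π_i/π_j)·(f_i(x)/f_j(x)).
Normal densities:
  f_A = (1/(0.38·√(2π)))·exp(−(2.9−2.72)²/(2·0.38²)) = 1.049848·exp(-0.11219) = 0.938434
  f_B = (1/(0.36·√(2π)))·exp(−(2.9−3.95)²/(2·0.36²)) = 1.108173·exp(-4.25347) = 0.0157524
  f_C = (1/(0.36·√(2π)))·exp(−(2.9−4.09)²/(2·0.36²)) = 1.108173·exp(-5.46335) = 0.00469792
0.00173277 / 0.225224 ≈ 0.0077

0.0077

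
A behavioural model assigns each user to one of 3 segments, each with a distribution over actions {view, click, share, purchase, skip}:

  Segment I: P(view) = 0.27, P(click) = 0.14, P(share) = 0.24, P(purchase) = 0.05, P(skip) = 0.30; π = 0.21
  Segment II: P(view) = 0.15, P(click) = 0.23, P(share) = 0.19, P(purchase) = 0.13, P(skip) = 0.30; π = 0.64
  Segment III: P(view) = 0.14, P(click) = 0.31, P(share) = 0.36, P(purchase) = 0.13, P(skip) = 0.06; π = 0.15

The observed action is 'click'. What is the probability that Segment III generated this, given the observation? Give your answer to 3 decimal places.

By Bayes' theorem, P(k | x) = P(Z=k) f_k(x) / Σ_j P(Z=j) f_j(x).
Categorical probabilities:
  L_I = P(click | comp) = 0.14
  L_II = P(click | comp) = 0.23
  L_III = P(click | comp) = 0.31
Unnormalised posteriors:
  P(Z=I)·L_I = 0.21 × 0.14 = 0.0294
  P(Z=II)·L_II = 0.64 × 0.23 = 0.1472
  P(Z=III)·L_III = 0.15 × 0.31 = 0.0465
Normaliser: 0.0294 + 0.1472 + 0.0465 = 0.2231
Responsibility of Segment III: 0.0465 / 0.2231 ≈ 0.208

0.208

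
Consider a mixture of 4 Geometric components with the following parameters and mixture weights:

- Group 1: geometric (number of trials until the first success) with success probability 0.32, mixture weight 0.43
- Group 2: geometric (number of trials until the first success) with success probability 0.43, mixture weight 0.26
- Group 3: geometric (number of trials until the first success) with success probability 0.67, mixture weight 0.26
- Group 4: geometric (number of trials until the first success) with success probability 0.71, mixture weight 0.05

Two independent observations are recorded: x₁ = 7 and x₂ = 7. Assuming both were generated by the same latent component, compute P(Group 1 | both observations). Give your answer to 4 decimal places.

P(component k | x) = π_k·f_k(x) / marginal(x), where marginal(x) = Σ_j π_j·f_j(x).
Since both observations come from the same component, the likelihood for component k is f_k(x₁)·f_k(x₂).
  f_1 = [0.32·(1−0.32)^6 = 0.32·0.0988675 = 0.0316376] × [0.0316376] = 0.00100094
  f_2 = [0.43·(1−0.43)^6 = 0.43·0.0342964 = 0.0147475] × [0.0147475] = 0.000217488
  f_3 = [0.67·(1−0.67)^6 = 0.67·0.00129147 = 0.000865284] × [0.000865284] = 7.48716e-07
  f_4 = [0.71·(1−0.71)^6 = 0.71·0.000594823 = 0.000422325] × [0.000422325] = 1.78358e-07
Prior × likelihood for each component:
  π_1·f_1 = 0.43 × 0.00100094 = 0.000430403
  π_2·f_2 = 0.26 × 0.000217488 = 5.65469e-05
  π_3·f_3 = 0.26 × 7.48716e-07 = 1.94666e-07
  π_4·f_4 = 0.05 × 1.78358e-07 = 8.9179e-09
Normaliser: 0.000430403 + 5.65469e-05 + 1.94666e-07 + 8.9179e-09 = 0.000487154
P(Group 1 | data) = 0.000430403 / 0.000487154 ≈ 0.8835

0.8835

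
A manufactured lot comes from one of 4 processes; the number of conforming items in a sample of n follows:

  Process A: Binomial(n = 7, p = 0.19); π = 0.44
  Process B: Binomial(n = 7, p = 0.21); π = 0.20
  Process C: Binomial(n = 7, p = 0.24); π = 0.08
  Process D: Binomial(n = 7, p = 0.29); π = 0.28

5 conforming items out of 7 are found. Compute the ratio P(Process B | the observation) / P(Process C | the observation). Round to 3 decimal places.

Posterior odds = (w_i f_i(x)) / (w_j f_j(x)); the normalising sum cancels.
Component likelihoods at x = 5 conforming items out of 7:
  L_A = 0.00341159
  L_B = 0.00535266
  L_C = 0.00965834
  L_D = 0.0217133
0.00107053 / 0.000772668 ≈ 1.386

1.386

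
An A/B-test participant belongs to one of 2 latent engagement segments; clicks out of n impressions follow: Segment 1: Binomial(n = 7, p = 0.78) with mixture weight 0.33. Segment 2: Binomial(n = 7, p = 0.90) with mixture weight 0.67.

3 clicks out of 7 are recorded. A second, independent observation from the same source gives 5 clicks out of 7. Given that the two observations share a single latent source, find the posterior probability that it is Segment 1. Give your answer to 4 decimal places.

Apply Bayes' rule: the posterior for each component is proportional to its prior times its likelihood at x.
Since both observations come from the same component, the likelihood for component k is f_k(x₁)·f_k(x₂).
  p_1 = [0.0389083] × [0.293452] = 0.0114177
  p_2 = [0.0025515] × [0.124003] = 0.000316393
Unnormalised posteriors:
  P(Z=1)·p_1 = 0.33 × 0.0114177 = 0.00376786
  P(Z=2)·p_2 = 0.67 × 0.000316393 = 0.000211984
Evidence: 0.00376786 + 0.000211984 = 0.00397984
P(Segment 1 | data) ≈ 0.9467

0.9467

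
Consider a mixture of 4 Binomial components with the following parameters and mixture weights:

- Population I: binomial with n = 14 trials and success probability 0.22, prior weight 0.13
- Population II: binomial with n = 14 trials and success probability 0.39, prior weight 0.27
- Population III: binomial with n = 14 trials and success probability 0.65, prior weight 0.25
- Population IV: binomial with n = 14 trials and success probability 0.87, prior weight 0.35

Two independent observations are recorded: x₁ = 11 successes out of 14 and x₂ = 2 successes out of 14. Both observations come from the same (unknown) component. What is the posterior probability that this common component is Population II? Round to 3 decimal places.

Posterior ∝ prior × likelihood, so P(k | x) ∝ π_k f_k(x); normalise over all components.
Since both observations come from the same component, the likelihood for component k is f_k(x₁)·f_k(x₂).
  p_I = [1.00933e-05] × [0.223369] = 2.25453e-06
  p_II = [0.00262302] × [0.0367391] = 9.63674e-05
  p_III = [0.136569] × [0.000129923] = 1.77434e-05
  p_IV = [0.17284] × [1.60472e-09] = 2.7736e-10
Weight by the priors:
  π_I·p_I = 0.13 × 2.25453e-06 = 2.93089e-07
  π_II·p_II = 0.27 × 9.63674e-05 = 2.60192e-05
  π_III·p_III = 0.25 × 1.77434e-05 = 4.43585e-06
  π_IV·p_IV = 0.35 × 2.7736e-10 = 9.70759e-11
Evidence: 2.93089e-07 + 2.60192e-05 + 4.43585e-06 + 9.70759e-11 = 3.07482e-05
P(Population II | x₁,x₂) = 2.60192e-05 / 3.07482e-05 ≈ 0.846

0.846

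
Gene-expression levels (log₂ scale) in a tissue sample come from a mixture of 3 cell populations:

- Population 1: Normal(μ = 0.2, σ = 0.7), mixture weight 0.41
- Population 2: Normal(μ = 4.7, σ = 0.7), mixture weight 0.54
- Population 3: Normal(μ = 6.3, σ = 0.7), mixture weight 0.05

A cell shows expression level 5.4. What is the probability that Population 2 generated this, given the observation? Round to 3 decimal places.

0.937

Apply Bayes' rule: the posterior for each component is proportional to its prior times its likelihood at x.
Normal densities:
  L_1 = 5.92693e-13
  L_2 = 0.345672
  L_3 = 0.249376
Multiply by the mixture weights:
  w_1·L_1 = 0.41 × 5.92693e-13 = 2.43004e-13
  w_2·L_2 = 0.54 × 0.345672 = 0.186663
  w_3·L_3 = 0.05 × 0.249376 = 0.0124688
Evidence: 2.43004e-13 + 0.186663 + 0.0124688 = 0.199132
So the posterior for Population 2 is 0.186663 / 0.199132 ≈ 0.937.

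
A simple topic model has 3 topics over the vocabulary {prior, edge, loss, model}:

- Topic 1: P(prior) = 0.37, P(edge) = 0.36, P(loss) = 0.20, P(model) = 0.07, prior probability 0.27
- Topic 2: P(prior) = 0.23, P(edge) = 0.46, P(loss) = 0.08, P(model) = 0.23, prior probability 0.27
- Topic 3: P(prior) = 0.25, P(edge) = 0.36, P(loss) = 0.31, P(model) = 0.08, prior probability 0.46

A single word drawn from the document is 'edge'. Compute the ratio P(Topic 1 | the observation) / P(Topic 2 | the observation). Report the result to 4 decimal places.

Posterior odds = (π_i f_i(x)) / (π_j f_j(x)); the normalising sum cancels.
Categorical probabilities:
  f_1 = P(edge | comp) = 0.36
  f_2 = P(edge | comp) = 0.46
  f_3 = P(edge | comp) = 0.36
Posterior odds = (π_1·f_1) / (π_2·f_2) = (0.27·0.36) / (0.27·0.46) = 0.0972 / 0.1242 ≈ 0.7826

0.7826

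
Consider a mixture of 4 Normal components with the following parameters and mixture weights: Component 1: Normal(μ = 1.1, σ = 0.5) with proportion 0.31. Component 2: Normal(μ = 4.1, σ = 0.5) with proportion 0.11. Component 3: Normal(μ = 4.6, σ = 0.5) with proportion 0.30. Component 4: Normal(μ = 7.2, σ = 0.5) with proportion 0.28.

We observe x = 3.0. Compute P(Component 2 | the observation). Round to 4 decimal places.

0.8289

By Bayes' theorem, P(k | x) = P(Z=k) f_k(x) / Σ_j P(Z=j) f_j(x).
Normal densities:
  L_1 = (1/(0.5·√(2π)))·exp(−(3.0−1.1)²/(2·0.5²)) = 0.797885·exp(-7.22000) = 0.000583894
  L_2 = (1/(0.5·√(2π)))·exp(−(3.0−4.1)²/(2·0.5²)) = 0.797885·exp(-2.42000) = 0.0709492
  L_3 = (1/(0.5·√(2π)))·exp(−(3.0−4.6)²/(2·0.5²)) = 0.797885·exp(-5.12000) = 0.00476818
  L_4 = (1/(0.5·√(2π)))·exp(−(3.0−7.2)²/(2·0.5²)) = 0.797885·exp(-35.28000) = 3.80216e-16
Weight by the priors:
  P(Z=1)·L_1 = 0.31 × 0.000583894 = 0.000181007
  P(Z=2)·L_2 = 0.11 × 0.0709492 = 0.00780441
  P(Z=3)·L_3 = 0.30 × 0.00476818 = 0.00143045
  P(Z=4)·L_4 = 0.28 × 3.80216e-16 = 1.06461e-16
Marginal: 0.000181007 + 0.00780441 + 0.00143045 + 1.06461e-16 = 0.00941587
P(Component 2 | 3.0) = 0.00780441 / 0.00941587 ≈ 0.8289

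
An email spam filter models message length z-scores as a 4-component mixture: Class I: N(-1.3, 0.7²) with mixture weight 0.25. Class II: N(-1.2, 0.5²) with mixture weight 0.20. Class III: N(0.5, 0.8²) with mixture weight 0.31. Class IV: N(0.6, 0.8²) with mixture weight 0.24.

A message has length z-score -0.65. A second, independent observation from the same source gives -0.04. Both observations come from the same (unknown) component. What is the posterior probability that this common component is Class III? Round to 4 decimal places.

Apply Bayes' rule: the posterior for each component is proportional to its prior times its likelihood at x.
Since both observations come from the same component, the likelihood for component k is f_k(x₁)·f_k(x₂).
  p_I = [0.370321] × [0.112786] = 0.041767
  p_II = [0.435704] × [0.0540962] = 0.0235699
  p_III = [0.177462] × [0.397084] = 0.0704674
  p_IV = [0.147121] × [0.362114] = 0.0532747
Prior × likelihood for each component:
  π_I·p_I = 0.25 × 0.041767 = 0.0104417
  π_II·p_II = 0.20 × 0.0235699 = 0.00471399
  π_III·p_III = 0.31 × 0.0704674 = 0.0218449
  π_IV·p_IV = 0.24 × 0.0532747 = 0.0127859
Normaliser: 0.0104417 + 0.00471399 + 0.0218449 + 0.0127859 = 0.0497865
P(Class III | x₁, x₂) = 0.0218449 / 0.0497865 ≈ 0.4388

0.4388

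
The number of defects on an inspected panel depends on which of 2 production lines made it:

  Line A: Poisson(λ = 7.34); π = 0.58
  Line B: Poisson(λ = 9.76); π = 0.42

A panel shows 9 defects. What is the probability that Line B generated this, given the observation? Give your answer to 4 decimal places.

0.4556

P(component k | x) = π_k·f_k(x) / marginal(x), where marginal(x) = Σ_j π_j·f_j(x).
Evaluate each component's likelihood at the observed value:
  f_A = e^(−7.34)·7.34^9/9! = 0.110606
  f_B = e^(−9.76)·9.76^9/9! = 0.127812
Prior × likelihood for each component:
  π_A·f_A = 0.58 × 0.110606 = 0.0641517
  π_B·f_B = 0.42 × 0.127812 = 0.053681
Sum: 0.0641517 + 0.053681 = 0.117833
So the posterior for Line B is 0.053681 / 0.117833 ≈ 0.4556.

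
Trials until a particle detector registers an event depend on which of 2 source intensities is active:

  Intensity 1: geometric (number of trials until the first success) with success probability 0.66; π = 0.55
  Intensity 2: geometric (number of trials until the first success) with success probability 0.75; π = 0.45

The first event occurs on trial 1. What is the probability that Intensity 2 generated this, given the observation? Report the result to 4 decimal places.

0.4818

The responsibility of component k is π_k f_k(x) divided by Σ_j π_j f_j(x).
Evaluate each component's likelihood at the observed value:
  p_1 = 0.66·(1−0.66)^0 = 0.66·1 = 0.66
  p_2 = 0.75·(1−0.75)^0 = 0.75·1 = 0.75
Prior × likelihood for each component:
  π_1·p_1 = 0.55 × 0.66 = 0.363
  π_2·p_2 = 0.45 × 0.75 = 0.3375
Denominator: 0.363 + 0.3375 = 0.7005
P(Intensity 2 | the observation) ≈ 0.4818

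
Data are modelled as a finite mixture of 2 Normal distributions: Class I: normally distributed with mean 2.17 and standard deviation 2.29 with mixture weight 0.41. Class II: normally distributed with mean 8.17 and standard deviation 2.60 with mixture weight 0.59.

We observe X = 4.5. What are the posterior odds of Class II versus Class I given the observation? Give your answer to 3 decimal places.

0.785

The posterior odds equal the prior odds times the likelihood ratio: (π_i/π_j)·(f_i(x)/f_j(x)).
Component likelihoods at x = 4.5:
  p_I = (1/(2.29·√(2π)))·exp(−(4.5−2.17)²/(2·2.29²)) = 0.174211·exp(-0.51762) = 0.103819
  p_II = (1/(2.60·√(2π)))·exp(−(4.5−8.17)²/(2·2.60²)) = 0.153439·exp(-0.99622) = 0.0566609
Posterior odds = (π_II·p_II) / (π_I·p_I) = (0.59·0.0566609) / (0.41·0.103819) = 0.0334299 / 0.0425656 ≈ 0.785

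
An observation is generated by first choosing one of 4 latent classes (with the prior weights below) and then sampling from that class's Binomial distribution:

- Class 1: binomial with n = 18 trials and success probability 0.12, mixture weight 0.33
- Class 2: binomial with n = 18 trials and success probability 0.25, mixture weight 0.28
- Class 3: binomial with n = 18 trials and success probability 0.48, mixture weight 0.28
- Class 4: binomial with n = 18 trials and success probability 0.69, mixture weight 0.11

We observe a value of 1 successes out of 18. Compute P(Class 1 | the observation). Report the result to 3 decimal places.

0.895

The responsibility of component k is π_k f_k(x) divided by Σ_j π_j f_j(x).
Binomial probabilities:
  f_1 = 0.245844
  f_2 = 0.0338263
  f_3 = 0.000128402
  f_4 = 2.80072e-08
Weight by the priors:
  π_1·f_1 = 0.33 × 0.245844 = 0.0811284
  π_2·f_2 = 0.28 × 0.0338263 = 0.00947135
  π_3·f_3 = 0.28 × 0.000128402 = 3.59525e-05
  π_4·f_4 = 0.11 × 2.80072e-08 = 3.0808e-09
Denominator: 0.0811284 + 0.00947135 + 3.59525e-05 + 3.0808e-09 = 0.0906357
P(Class 1 | the observation) = 0.0811284 / 0.0906357 ≈ 0.895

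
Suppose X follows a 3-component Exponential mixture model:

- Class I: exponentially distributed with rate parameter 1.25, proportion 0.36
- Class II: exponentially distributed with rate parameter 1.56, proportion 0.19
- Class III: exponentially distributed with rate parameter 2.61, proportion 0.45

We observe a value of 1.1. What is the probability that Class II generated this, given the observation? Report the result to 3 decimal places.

The responsibility of component k is π_k f_k(x) divided by Σ_j π_j f_j(x).
Component likelihoods at x = 1.1:
  L_I = 0.316049
  L_II = 0.280463
  L_III = 0.147836
Multiply by the mixture weights:
  π_I·L_I = 0.36 × 0.316049 = 0.113778
  π_II·L_II = 0.19 × 0.280463 = 0.0532879
  π_III·L_III = 0.45 × 0.147836 = 0.0665263
Denominator: 0.113778 + 0.0532879 + 0.0665263 = 0.233592
Responsibility of Class II: 0.0532879 / 0.233592 ≈ 0.228

0.228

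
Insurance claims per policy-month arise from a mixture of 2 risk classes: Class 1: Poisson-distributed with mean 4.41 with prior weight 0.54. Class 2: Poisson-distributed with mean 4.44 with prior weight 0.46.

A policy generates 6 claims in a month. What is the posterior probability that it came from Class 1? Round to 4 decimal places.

0.5373

P(component k | x) = π_k·f_k(x) / marginal(x), where marginal(x) = Σ_j π_j·f_j(x).
Evaluate each component's likelihood at the observed value:
  f_1 = e^(−4.41)·4.41^6/6! = 0.124182
  f_2 = e^(−4.44)·4.44^6/6! = 0.125516
Multiply by the mixture weights:
  π_1·f_1 = 0.54 × 0.124182 = 0.0670585
  π_2·f_2 = 0.46 × 0.125516 = 0.0577372
Normaliser: 0.0670585 + 0.0577372 = 0.124796
So the posterior for Class 1 is 0.0670585 / 0.124796 ≈ 0.5373.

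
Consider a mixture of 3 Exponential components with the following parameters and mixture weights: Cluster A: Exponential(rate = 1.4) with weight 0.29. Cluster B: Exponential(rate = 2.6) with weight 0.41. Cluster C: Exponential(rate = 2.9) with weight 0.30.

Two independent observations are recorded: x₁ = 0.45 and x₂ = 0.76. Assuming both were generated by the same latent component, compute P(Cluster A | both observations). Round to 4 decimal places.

0.3491

P(component k | x) = π_k·f_k(x) / marginal(x), where marginal(x) = Σ_j π_j·f_j(x).
Since both observations come from the same component, the likelihood for component k is f_k(x₁)·f_k(x₂).
  L_A = [1.4·e^(−1.4·0.45) = 1.4·e^(−0.6300) = 0.745629] × [0.483102] = 0.360215
  L_B = [2.6·e^(−2.6·0.45) = 2.6·e^(−1.1700) = 0.806954] × [0.360419] = 0.290841
  L_C = [2.9·e^(−2.9·0.45) = 2.9·e^(−1.3050) = 0.7864] × [0.320046] = 0.251685
Weight by the priors:
  π_A·L_A = 0.29 × 0.360215 = 0.104462
  π_B·L_B = 0.41 × 0.290841 = 0.119245
  π_C·L_C = 0.30 × 0.251685 = 0.0755054
Evidence: 0.104462 + 0.119245 + 0.0755054 = 0.299213
Responsibility of Cluster A: 0.104462 / 0.299213 ≈ 0.3491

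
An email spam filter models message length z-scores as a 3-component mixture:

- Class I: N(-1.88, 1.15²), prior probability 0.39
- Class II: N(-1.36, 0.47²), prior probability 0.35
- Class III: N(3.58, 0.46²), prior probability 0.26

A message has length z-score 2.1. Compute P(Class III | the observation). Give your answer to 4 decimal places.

0.7898

By Bayes' theorem, P(k | x) = w_k f_k(x) / Σ_j w_j f_j(x).
Evaluate each component's likelihood at the observed value:
  L_I = 0.000869572
  L_II = 1.44741e-12
  L_III = 0.0049015
Prior × likelihood for each component:
  w_I·L_I = 0.39 × 0.000869572 = 0.000339133
  w_II·L_II = 0.35 × 1.44741e-12 = 5.06594e-13
  w_III·L_III = 0.26 × 0.0049015 = 0.00127439
Normaliser: 0.000339133 + 5.06594e-13 + 0.00127439 = 0.00161352
Responsibility of Class III: 0.00127439 / 0.00161352 ≈ 0.7898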